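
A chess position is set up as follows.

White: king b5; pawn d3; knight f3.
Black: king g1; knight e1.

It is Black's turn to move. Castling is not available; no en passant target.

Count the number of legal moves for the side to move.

Black to move; king on g1.
In check: yes, from the white knight on f3.
Legal moves: Kg2, Kf2, Kh1, Kf1, Nxf3.
Count: 5.

5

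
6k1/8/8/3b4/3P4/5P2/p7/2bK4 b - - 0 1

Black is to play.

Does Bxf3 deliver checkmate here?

no

After Bxf3: white king on d1; in check: yes, from the black bishop on f3.
White has 3 legal replies: Kc2, Ke1, Kxc1.
In check but a legal move exists → not checkmate.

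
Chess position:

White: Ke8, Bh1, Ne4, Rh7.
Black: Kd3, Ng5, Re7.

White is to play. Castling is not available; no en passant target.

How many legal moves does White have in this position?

4

White to move; king on e8.
In check: yes, from the black rook on e7.
Legal moves: Kf8, Kd8, Kxe7, Rxe7.
Count: 4.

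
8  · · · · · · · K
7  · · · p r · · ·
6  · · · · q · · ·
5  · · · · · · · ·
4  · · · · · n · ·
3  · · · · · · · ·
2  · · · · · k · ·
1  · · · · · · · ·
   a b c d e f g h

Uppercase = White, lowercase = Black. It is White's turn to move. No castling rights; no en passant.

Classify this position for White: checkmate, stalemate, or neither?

stalemate

White to move; white king on h8.
In check: no.
King squares — g7: attacked by Re7; h7: attacked by Re7; g8: attacked by Qe6.
Legal moves for White: none.
Not in check and no legal moves → stalemate.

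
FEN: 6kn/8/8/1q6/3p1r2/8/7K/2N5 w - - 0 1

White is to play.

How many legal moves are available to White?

9

White to move; king on h2.
In check: no.
Legal moves: Kh3, Kg3, Kg2, Kh1, Kg1, Nd3, Nb3, Ne2, Na2.
Count: 9.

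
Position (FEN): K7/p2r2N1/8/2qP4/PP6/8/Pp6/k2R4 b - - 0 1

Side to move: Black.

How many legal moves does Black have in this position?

6

Black to move; king on a1.
In check: yes, from the white rook on d1.
Legal moves: Kxa2, Qc1, b1=Q, b1=R, b1=B, b1=N.
Count: 6.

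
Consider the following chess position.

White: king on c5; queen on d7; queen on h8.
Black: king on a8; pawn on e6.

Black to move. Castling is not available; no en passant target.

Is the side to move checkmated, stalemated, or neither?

Black to move; black king on a8.
In check: yes, from the white queen on h8.
King squares — a7: attacked by Qd7; b7: attacked by Qd7; b8: attacked by Qh8.
Legal moves for Black: none.
In check with no legal moves → checkmate.

checkmate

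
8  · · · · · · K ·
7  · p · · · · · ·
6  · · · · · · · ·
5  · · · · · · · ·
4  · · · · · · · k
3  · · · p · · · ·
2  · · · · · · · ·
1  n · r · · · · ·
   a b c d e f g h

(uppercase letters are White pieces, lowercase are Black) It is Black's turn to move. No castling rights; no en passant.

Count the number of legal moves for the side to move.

23

Black to move; king on h4.
In check: no.
Legal moves: Kh5, Kg5, Kg4, Kh3, Kg3, Rc8+, Rc7, Rc6, Rc5, Rc4, Rc3, Rc2, Rh1, Rg1+, Rf1, Re1, Rd1, Rb1, Nb3, Nc2, b6, d2, b5.
Count: 23.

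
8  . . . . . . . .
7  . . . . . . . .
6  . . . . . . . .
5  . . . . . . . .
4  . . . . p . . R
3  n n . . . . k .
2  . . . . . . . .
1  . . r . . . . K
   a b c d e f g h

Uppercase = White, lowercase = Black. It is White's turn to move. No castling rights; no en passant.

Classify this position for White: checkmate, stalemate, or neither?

White to move; white king on h1.
In check: yes, from the black rook on c1.
King squares — g1: attacked by Rc1; g2: attacked by Kg3; h2: attacked by Kg3.
Legal moves for White: none.
In check with no legal moves → checkmate.

checkmate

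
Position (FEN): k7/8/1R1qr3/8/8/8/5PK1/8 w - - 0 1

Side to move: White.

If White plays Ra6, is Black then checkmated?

After Ra6: black king on a8; in check: yes, from the white rook on a6.
Black has 3 legal replies: Kb8, Kb7, Qxa6.
In check but a legal move exists → not checkmate.

no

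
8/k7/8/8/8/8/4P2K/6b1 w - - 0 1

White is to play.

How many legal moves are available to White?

5

White to move; king on h2.
In check: yes, from the black bishop on g1.
Legal moves: Kh3, Kg3, Kg2, Kh1, Kxg1.
Count: 5.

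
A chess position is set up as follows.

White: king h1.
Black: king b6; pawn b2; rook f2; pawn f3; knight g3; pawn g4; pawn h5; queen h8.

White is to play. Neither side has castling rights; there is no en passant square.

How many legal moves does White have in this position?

White to move; king on h1.
In check: yes, from the black knight on g3.
Legal moves: Kg1.
Count: 1.

1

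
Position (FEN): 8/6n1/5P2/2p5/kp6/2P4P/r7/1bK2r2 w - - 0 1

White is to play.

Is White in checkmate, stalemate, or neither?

checkmate

White to move; white king on c1.
In check: yes, from the black rook on f1.
King squares — b1: attacked by Rf1; d1: attacked by Rf1; b2: attacked by Ra2; c2: attacked by Bb1; d2: attacked by Ra2.
Legal moves for White: none.
In check with no legal moves → checkmate.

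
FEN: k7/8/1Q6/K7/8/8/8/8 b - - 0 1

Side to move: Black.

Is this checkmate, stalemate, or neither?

stalemate

Black to move; black king on a8.
In check: no.
King squares — a7: attacked by Qb6; b7: attacked by Qb6; b8: attacked by Qb6.
Legal moves for Black: none.
Not in check and no legal moves → stalemate.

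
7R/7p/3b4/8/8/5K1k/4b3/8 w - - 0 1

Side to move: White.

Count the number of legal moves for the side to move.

White to move; king on f3.
In check: yes, from the black bishop on e2.
Legal moves: Ke4, Ke3, Kf2, Kxe2.
Count: 4.

4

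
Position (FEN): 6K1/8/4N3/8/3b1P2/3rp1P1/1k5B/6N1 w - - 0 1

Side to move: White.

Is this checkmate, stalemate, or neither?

White to move; white king on g8.
In check: no.
Legal moves for White: Kf8, Kh7, Kf7, Nf8, Nd8, Ng7, Nc7, Ng5, Nc5, Nxd4, Nh3, Nf3, Ne2, f5, g4.
White has 15 legal moves and is not in check → neither.

neither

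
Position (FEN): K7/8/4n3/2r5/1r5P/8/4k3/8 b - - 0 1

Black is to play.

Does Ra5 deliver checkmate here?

After Ra5: white king on a8; in check: yes, from the black rook on a5.
King squares — a7: attacked by Ra5; b7: attacked by Rb4; b8: attacked by Rb4.
White has no legal moves → checkmate.

yes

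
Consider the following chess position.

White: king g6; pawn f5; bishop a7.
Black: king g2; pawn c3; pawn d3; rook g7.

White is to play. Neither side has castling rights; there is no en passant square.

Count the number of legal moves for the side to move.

White to move; king on g6.
In check: yes, from the black rook on g7.
Legal moves: Kxg7, Kh6, Kf6, Kh5.
Count: 4.

4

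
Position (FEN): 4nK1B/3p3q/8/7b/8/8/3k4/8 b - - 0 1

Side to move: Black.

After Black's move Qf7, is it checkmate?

After Qf7: white king on f8; in check: yes, from the black queen on f7.
King squares — e7: attacked by Qf7; f7: attacked by Bh5; g7: attacked by Qf7; e8: attacked by Qf7; g8: attacked by Qf7.
White has no legal moves → checkmate.

yes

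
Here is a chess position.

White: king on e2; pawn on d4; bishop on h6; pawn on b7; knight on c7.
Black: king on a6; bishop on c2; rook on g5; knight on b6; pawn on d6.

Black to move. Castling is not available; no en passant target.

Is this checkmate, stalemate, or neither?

neither

Black to move; black king on a6.
In check: yes, from the white knight on c7.
King squares — a5: available; b5: attacked by Nc7; b6: own knight; a7: available; b7: available.
Legal moves for Black: Kxb7, Ka7, Ka5.
Black is in check but has 3 legal moves → neither.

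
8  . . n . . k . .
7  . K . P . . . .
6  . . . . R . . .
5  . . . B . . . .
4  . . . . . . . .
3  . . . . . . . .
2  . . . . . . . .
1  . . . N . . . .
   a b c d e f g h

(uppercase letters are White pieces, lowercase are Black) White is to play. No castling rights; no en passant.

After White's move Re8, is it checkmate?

no

After Re8: black king on f8; in check: yes, from the white rook on e8.
Black has 1 legal reply: Kg7.
In check but a legal move exists → not checkmate.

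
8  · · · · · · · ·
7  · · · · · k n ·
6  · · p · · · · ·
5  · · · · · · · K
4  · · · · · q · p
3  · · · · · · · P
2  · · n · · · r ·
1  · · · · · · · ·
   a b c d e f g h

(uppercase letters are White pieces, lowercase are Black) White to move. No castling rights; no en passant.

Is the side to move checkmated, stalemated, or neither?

White to move; white king on h5.
In check: yes, from the black knight on g7.
King squares — g4: attacked by Rg2; h4: attacked by Qf4; g5: attacked by Rg2; g6: attacked by Rg2; h6: attacked by Qf4.
Legal moves for White: none.
In check with no legal moves → checkmate.

checkmate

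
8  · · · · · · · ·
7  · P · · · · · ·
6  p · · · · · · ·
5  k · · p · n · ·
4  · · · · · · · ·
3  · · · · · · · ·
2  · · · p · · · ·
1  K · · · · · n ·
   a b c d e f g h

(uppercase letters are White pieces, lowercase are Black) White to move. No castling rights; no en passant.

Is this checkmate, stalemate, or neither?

neither

White to move; white king on a1.
In check: no.
Legal moves for White: Kb2, Ka2, Kb1, b8=Q, b8=R, b8=B, b8=N.
White has 7 legal moves and is not in check → neither.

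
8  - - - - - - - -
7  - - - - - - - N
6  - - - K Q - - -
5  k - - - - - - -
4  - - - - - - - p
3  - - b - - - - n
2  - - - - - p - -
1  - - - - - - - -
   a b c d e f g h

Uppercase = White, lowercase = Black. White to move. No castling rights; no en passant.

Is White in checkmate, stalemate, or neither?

neither

White to move; white king on d6.
In check: no.
Legal moves for White include: Nf8, Nf6, Ng5, Qg8, Qe8, Qc8, Qf7, Qe7, Qd7, Qh6, Qg6, Qf6, Qf5+, Qe5+, Qd5+, Qg4, Qe4, Qc4, ... (list truncated; more exist).
White has legal moves and is not in check → neither.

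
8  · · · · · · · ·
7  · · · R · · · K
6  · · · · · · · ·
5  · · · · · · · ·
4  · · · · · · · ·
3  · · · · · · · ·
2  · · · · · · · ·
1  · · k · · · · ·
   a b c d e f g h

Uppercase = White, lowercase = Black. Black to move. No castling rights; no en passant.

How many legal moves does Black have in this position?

3

Black to move; king on c1.
In check: no.
Legal moves: Kc2, Kb2, Kb1.
Count: 3.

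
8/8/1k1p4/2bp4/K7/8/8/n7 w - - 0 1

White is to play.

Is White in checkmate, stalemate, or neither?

White to move; white king on a4.
In check: no.
King squares — a3: attacked by Bc5; b3: attacked by Na1; b4: attacked by Bc5; a5: attacked by Kb6; b5: attacked by Kb6.
Legal moves for White: none.
Not in check and no legal moves → stalemate.

stalemate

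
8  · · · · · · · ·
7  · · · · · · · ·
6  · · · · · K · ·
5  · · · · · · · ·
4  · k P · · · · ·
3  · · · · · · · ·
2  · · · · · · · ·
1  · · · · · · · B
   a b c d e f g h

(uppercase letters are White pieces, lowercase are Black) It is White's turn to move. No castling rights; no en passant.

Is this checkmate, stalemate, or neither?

neither

White to move; white king on f6.
In check: no.
Legal moves for White: Kg7, Kf7, Ke7, Kg6, Ke6, Kg5, Kf5, Ke5, Ba8, Bb7, Bc6, Bd5, Be4, Bf3, Bg2, c5.
White has 16 legal moves and is not in check → neither.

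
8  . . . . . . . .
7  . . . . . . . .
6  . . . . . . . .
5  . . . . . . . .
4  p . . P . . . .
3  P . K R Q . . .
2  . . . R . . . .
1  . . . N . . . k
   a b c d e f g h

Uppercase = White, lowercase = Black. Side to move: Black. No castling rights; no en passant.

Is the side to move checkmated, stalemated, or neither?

Black to move; black king on h1.
In check: no.
King squares — g1: attacked by Qe3; g2: attacked by Rd2; h2: attacked by Rd2.
Legal moves for Black: none.
Not in check and no legal moves → stalemate.

stalemate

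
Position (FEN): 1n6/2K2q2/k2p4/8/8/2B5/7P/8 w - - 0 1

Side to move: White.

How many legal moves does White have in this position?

4

White to move; king on c7.
In check: yes, from the black queen on f7.
Legal moves: Kd8, Kc8, Kxb8, Kxd6.
Count: 4.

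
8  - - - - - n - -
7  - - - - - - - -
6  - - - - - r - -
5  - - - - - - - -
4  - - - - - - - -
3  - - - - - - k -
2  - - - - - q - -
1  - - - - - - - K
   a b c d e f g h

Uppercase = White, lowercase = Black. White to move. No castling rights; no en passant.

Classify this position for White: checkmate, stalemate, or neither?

White to move; white king on h1.
In check: no.
King squares — g1: attacked by Qf2; g2: attacked by Qf2; h2: attacked by Qf2.
Legal moves for White: none.
Not in check and no legal moves → stalemate.

stalemate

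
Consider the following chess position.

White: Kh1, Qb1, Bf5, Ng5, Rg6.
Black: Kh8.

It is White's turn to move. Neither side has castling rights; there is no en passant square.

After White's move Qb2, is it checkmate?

yes

After Qb2: black king on h8; in check: yes, from the white queen on b2.
King squares — g7: attacked by Qb2; h7: attacked by Ng5; g8: attacked by Rg6.
Black has no legal moves → checkmate.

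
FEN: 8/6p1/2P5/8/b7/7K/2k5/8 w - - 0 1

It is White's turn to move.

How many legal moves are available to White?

White to move; king on h3.
In check: no.
Legal moves: Kh4, Kg4, Kg3, Kh2, Kg2, c7.
Count: 6.

6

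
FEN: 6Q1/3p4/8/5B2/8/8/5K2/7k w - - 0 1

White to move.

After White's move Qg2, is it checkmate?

After Qg2: black king on h1; in check: yes, from the white queen on g2.
King squares — g1: attacked by Kf2; g2: attacked by Kf2; h2: attacked by Qg2.
Black has no legal moves → checkmate.

yes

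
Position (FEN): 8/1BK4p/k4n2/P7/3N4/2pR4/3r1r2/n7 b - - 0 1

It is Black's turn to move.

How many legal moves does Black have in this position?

Black to move; king on a6.
In check: yes, from the white bishop on b7.
Legal moves: Ka7, Kxa5.
Count: 2.

2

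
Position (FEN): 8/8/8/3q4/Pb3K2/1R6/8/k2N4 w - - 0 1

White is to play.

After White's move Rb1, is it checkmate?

no

After Rb1: black king on a1; in check: yes, from the white rook on b1.
Black has 2 legal replies: Ka2, Kxb1.
In check but a legal move exists → not checkmate.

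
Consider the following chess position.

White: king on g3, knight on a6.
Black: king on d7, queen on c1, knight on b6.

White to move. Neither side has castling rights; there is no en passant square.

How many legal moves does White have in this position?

11

White to move; king on g3.
In check: no.
Legal moves: Nb8+, Nc7, Nc5+, Nb4, Kh4, Kg4, Kh3, Kf3, Kh2, Kg2, Kf2.
Count: 11.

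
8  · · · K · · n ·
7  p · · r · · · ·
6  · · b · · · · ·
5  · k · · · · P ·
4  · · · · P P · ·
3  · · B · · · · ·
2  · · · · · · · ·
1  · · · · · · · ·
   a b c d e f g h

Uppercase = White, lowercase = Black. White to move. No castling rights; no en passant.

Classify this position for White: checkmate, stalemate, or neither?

White to move; white king on d8.
In check: yes, from the black rook on d7.
King squares — c7: attacked by Rd7; d7: attacked by Bc6; e7: attacked by Rd7; c8: available; e8: available.
Legal moves for White: Ke8, Kc8.
White is in check but has 2 legal moves → neither.

neither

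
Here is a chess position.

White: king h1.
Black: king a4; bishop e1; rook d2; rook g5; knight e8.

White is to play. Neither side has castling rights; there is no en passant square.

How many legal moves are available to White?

White to move; king on h1.
In check: no.
Legal moves: none.
Count: 0.

0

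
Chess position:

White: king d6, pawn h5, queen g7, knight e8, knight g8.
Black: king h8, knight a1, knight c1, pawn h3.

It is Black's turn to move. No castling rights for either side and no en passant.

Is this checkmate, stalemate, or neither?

Black to move; black king on h8.
In check: yes, from the white queen on g7.
King squares — g7: attacked by Ne8; h7: attacked by Qg7; g8: attacked by Qg7.
Legal moves for Black: none.
In check with no legal moves → checkmate.

checkmate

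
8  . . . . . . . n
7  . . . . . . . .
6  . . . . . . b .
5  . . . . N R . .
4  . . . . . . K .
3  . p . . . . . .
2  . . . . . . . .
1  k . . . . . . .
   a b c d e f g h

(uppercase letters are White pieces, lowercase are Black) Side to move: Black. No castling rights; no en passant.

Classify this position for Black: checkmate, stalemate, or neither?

neither

Black to move; black king on a1.
In check: no.
Legal moves for Black: Nf7, Be8, Bh7, Bf7, Bh5+, Bxf5+, Kb2, Ka2, Kb1, b2.
Black has 10 legal moves and is not in check → neither.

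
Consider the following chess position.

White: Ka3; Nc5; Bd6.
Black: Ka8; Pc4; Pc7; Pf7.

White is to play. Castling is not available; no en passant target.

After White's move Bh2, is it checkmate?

After Bh2: black king on a8; in check: no.
Black is not in check, so this cannot be checkmate.

no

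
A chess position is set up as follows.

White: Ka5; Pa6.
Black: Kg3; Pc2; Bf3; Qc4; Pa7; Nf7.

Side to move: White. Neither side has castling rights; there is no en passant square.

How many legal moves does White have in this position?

0

White to move; king on a5.
In check: no.
Legal moves: none.
Count: 0.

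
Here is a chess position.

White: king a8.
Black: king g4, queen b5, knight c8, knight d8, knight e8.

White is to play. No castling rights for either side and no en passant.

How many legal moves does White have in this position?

0

White to move; king on a8.
In check: no.
Legal moves: none.
Count: 0.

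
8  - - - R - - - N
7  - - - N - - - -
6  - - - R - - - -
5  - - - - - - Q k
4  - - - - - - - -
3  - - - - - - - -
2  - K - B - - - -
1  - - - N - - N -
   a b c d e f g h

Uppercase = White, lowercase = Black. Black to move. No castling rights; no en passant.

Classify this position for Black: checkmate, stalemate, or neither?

Black to move; black king on h5.
In check: yes, from the white queen on g5.
King squares — g4: attacked by Qg5; h4: attacked by Qg5; g5: attacked by Bd2; g6: attacked by Qg5; h6: attacked by Qg5.
Legal moves for Black: none.
In check with no legal moves → checkmate.

checkmate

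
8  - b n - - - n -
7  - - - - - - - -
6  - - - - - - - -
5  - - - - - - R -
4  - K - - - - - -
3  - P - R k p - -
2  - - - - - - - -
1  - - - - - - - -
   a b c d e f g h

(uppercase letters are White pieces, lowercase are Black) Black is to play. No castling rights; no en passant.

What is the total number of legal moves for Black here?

Black to move; king on e3.
In check: yes, from the white rook on d3.
Legal moves: Kf4, Ke4, Kxd3, Kf2, Ke2.
Count: 5.

5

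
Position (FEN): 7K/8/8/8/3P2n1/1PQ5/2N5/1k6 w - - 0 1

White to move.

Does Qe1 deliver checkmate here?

After Qe1: black king on b1; in check: yes, from the white queen on e1.
Black has 3 legal replies: Kxc2, Kb2, Ka2.
In check but a legal move exists → not checkmate.

no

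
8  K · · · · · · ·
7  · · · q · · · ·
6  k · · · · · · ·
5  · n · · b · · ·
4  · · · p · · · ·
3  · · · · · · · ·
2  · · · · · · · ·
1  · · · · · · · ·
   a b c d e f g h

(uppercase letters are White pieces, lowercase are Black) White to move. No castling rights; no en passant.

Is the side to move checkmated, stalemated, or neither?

White to move; white king on a8.
In check: no.
King squares — a7: attacked by Nb5; b7: attacked by Ka6; b8: attacked by Be5.
Legal moves for White: none.
Not in check and no legal moves → stalemate.

stalemate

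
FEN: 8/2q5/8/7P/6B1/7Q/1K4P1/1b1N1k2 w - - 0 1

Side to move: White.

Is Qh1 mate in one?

After Qh1: black king on f1; in check: yes, from the white queen on h1.
King squares — e1: attacked by Qh1; g1: attacked by Qh1; e2: attacked by Bg4; f2: attacked by Nd1; g2: attacked by Qh1.
Black has no legal moves → checkmate.

yes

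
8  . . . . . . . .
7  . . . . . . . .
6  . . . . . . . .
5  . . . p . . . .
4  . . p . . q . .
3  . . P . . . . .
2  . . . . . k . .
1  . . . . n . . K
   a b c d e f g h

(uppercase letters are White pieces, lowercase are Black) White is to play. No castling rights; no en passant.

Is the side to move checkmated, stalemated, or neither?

White to move; white king on h1.
In check: no.
King squares — g1: attacked by Kf2; g2: attacked by Ne1; h2: attacked by Qf4.
Legal moves for White: none.
Not in check and no legal moves → stalemate.

stalemate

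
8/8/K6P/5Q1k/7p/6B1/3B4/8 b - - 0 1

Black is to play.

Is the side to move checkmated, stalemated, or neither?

Black to move; black king on h5.
In check: yes, from the white queen on f5.
King squares — g4: attacked by Qf5; h4: own pawn; g5: attacked by Bd2; g6: attacked by Qf5; h6: attacked by Bd2.
Legal moves for Black: none.
In check with no legal moves → checkmate.

checkmate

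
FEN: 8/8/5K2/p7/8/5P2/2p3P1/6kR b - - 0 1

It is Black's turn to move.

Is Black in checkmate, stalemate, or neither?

neither

Black to move; black king on g1.
In check: yes, from the white rook on h1.
Legal moves for Black: Kxg2, Kf2, Kxh1.
Black is in check but has 3 legal moves → neither.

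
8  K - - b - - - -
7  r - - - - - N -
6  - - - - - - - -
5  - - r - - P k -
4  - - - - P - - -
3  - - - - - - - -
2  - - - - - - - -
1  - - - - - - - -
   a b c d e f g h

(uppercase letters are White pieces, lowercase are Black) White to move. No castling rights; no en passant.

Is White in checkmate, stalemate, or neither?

White to move; white king on a8.
In check: yes, from the black rook on a7.
Legal moves for White: Kb8, Kxa7.
White is in check but has 2 legal moves → neither.

neither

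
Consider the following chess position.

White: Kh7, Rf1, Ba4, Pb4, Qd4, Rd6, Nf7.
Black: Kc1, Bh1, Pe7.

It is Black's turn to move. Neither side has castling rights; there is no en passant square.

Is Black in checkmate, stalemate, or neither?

Black to move; black king on c1.
In check: yes, from the white rook on f1.
King squares — b1: attacked by Rf1; d1: attacked by Rf1; b2: attacked by Qd4; c2: attacked by Ba4; d2: attacked by Qd4.
Legal moves for Black: none.
In check with no legal moves → checkmate.

checkmate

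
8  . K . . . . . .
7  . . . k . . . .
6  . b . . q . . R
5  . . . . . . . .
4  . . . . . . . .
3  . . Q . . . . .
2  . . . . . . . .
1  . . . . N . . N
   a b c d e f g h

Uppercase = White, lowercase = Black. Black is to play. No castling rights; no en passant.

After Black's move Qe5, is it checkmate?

After Qe5: white king on b8; in check: yes, from the black queen on e5.
White has 5 legal replies: Ka8, Kb7, Rd6+, Qc7+, Qxe5.
In check but a legal move exists → not checkmate.

no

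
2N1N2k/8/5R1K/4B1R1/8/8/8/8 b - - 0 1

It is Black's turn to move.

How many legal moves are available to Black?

0

Black to move; king on h8.
In check: no.
Legal moves: none.
Count: 0.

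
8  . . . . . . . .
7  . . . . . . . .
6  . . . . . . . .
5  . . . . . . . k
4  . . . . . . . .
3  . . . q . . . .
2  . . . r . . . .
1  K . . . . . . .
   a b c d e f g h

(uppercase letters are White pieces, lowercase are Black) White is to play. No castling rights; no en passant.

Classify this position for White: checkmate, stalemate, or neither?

stalemate

White to move; white king on a1.
In check: no.
King squares — b1: attacked by Qd3; a2: attacked by Rd2; b2: attacked by Rd2.
Legal moves for White: none.
Not in check and no legal moves → stalemate.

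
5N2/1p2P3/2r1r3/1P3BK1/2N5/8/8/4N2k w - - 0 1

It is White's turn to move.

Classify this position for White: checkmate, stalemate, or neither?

White to move; white king on g5.
In check: no.
Legal moves for White include: Nh7, Nd7, Ng6, Nxe6, Kh5, Kh4, Kg4, Kf4, Bh7, Bg6, Bxe6, Bg4, Be4+, Bh3, Bd3, Bc2, Bb1, Nd6, ... (list truncated; more exist).
White has legal moves and is not in check → neither.

neither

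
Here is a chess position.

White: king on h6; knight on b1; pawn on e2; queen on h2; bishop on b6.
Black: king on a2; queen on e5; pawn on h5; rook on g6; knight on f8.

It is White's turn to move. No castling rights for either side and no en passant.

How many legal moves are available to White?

White to move; king on h6.
In check: yes, from the black rook on g6.
Legal moves: none.
Count: 0.

0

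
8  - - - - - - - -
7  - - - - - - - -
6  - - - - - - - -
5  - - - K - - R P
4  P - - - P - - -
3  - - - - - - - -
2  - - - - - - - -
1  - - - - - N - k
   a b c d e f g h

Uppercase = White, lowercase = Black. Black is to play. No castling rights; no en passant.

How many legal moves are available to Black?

0

Black to move; king on h1.
In check: no.
Legal moves: none.
Count: 0.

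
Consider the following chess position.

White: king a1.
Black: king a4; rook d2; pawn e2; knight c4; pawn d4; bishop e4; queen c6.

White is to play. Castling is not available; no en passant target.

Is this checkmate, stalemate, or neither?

stalemate

White to move; white king on a1.
In check: no.
King squares — b1: attacked by Be4; a2: attacked by Rd2; b2: attacked by Rd2.
Legal moves for White: none.
Not in check and no legal moves → stalemate.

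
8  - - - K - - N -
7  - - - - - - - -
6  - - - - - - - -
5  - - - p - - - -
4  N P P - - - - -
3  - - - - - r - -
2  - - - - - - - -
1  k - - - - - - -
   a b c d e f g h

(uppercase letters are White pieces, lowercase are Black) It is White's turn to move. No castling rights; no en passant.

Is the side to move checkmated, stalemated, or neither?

White to move; white king on d8.
In check: no.
Legal moves for White: Ne7, Nh6, Nf6, Ke8, Kc8, Ke7, Kd7, Kc7, Nb6, Nc5, Nc3, Nb2, cxd5, c5, b5.
White has 15 legal moves and is not in check → neither.

neither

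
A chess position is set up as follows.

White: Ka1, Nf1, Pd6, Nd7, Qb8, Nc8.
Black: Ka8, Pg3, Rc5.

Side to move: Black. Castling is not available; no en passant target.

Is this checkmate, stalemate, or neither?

checkmate

Black to move; black king on a8.
In check: yes, from the white queen on b8.
King squares — a7: attacked by Qb8; b7: attacked by Qb8; b8: attacked by Nd7.
Legal moves for Black: none.
In check with no legal moves → checkmate.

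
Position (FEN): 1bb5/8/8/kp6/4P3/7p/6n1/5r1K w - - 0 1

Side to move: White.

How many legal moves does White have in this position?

0

White to move; king on h1.
In check: yes, from the black rook on f1.
Legal moves: none.
Count: 0.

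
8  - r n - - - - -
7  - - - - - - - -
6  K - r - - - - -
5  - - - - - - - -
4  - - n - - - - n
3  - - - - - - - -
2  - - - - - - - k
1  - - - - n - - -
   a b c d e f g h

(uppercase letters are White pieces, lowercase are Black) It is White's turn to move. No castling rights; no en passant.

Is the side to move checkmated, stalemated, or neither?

checkmate

White to move; white king on a6.
In check: yes, from the black rook on c6.
King squares — a5: attacked by Nc4; b5: attacked by Rb8; b6: attacked by Nc4; a7: attacked by Nc8; b7: attacked by Rb8.
Legal moves for White: none.
In check with no legal moves → checkmate.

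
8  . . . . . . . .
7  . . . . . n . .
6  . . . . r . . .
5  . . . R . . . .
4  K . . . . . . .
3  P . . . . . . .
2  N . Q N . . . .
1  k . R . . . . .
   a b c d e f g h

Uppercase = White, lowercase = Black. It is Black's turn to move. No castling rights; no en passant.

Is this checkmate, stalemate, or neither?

Black to move; black king on a1.
In check: yes, from the white rook on c1.
King squares — b1: attacked by Rc1; a2: attacked by Qc2; b2: attacked by Qc2.
Legal moves for Black: none.
In check with no legal moves → checkmate.

checkmate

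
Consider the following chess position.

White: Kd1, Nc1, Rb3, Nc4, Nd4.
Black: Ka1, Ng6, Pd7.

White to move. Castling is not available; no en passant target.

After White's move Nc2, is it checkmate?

yes

After Nc2: black king on a1; in check: yes, from the white knight on c2.
King squares — b1: attacked by Rb3; a2: attacked by Nc1; b2: attacked by Rb3.
Black has no legal moves → checkmate.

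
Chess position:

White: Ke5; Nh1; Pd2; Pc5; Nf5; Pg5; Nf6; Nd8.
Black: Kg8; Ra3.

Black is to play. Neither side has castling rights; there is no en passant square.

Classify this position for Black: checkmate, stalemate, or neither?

neither

Black to move; black king on g8.
In check: yes, from the white knight on f6.
King squares — f7: attacked by Nd8; g7: attacked by Nf5; h7: attacked by Nf6; f8: available; h8: available.
Legal moves for Black: Kh8, Kf8.
Black is in check but has 2 legal moves → neither.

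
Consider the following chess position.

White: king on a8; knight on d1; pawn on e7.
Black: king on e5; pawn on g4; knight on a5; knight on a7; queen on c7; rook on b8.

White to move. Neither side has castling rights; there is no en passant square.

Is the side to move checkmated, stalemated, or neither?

checkmate

White to move; white king on a8.
In check: yes, from the black rook on b8.
King squares — a7: attacked by Qc7; b7: attacked by Na5; b8: attacked by Qc7.
Legal moves for White: none.
In check with no legal moves → checkmate.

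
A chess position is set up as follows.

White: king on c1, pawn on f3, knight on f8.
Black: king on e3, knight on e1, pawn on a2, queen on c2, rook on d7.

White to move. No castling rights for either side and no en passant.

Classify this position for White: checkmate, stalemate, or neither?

checkmate

White to move; white king on c1.
In check: yes, from the black queen on c2.
King squares — b1: attacked by Pa2; d1: attacked by Qc2; b2: attacked by Qc2; c2: attacked by Ne1; d2: attacked by Qc2.
Legal moves for White: none.
In check with no legal moves → checkmate.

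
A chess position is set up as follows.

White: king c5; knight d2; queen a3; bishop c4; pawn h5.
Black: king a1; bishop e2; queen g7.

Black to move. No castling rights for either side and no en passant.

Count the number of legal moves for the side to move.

0

Black to move; king on a1.
In check: yes, from the white queen on a3.
Legal moves: none.
Count: 0.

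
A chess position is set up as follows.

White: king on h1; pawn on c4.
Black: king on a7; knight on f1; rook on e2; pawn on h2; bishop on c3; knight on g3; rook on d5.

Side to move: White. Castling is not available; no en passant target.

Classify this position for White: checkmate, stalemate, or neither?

checkmate

White to move; white king on h1.
In check: yes, from the black knight on g3.
King squares — g1: attacked by Ph2; g2: attacked by Re2; h2: attacked by Nf1.
Legal moves for White: none.
In check with no legal moves → checkmate.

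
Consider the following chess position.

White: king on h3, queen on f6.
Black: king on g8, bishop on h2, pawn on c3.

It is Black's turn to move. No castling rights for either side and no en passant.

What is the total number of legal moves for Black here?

9

Black to move; king on g8.
In check: no.
Legal moves: Kh7, Bb8, Bc7, Bd6, Be5, Bf4, Bg3, Bg1, c2.
Count: 9.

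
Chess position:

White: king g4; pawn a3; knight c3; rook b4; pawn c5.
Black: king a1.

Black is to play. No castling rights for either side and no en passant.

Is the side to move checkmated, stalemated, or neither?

stalemate

Black to move; black king on a1.
In check: no.
King squares — b1: attacked by Nc3; a2: attacked by Nc3; b2: attacked by Rb4.
Legal moves for Black: none.
Not in check and no legal moves → stalemate.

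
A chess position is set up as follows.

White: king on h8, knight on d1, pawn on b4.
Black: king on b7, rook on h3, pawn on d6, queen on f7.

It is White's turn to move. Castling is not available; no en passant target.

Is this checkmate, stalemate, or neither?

checkmate

White to move; white king on h8.
In check: yes, from the black rook on h3.
King squares — g7: attacked by Qf7; h7: attacked by Rh3; g8: attacked by Qf7.
Legal moves for White: none.
In check with no legal moves → checkmate.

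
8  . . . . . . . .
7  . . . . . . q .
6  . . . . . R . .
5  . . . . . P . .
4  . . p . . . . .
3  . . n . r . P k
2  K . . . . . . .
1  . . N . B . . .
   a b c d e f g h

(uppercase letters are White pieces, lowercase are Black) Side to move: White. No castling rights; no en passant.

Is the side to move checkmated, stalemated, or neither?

neither

White to move; white king on a2.
In check: yes, from the black knight on c3.
Legal moves for White: Ka3, Kb2, Ka1, Bxc3.
White is in check but has 4 legal moves → neither.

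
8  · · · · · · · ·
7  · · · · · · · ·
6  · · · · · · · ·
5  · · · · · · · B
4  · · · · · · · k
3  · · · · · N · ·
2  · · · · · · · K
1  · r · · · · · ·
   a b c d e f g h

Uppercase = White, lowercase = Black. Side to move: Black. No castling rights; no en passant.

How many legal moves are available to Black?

1

Black to move; king on h4.
In check: yes, from the white knight on f3.
Legal moves: Kxh5.
Count: 1.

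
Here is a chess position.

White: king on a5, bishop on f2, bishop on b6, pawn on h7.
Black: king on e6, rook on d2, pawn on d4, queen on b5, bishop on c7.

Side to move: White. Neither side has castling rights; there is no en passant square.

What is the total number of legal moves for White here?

1

White to move; king on a5.
In check: yes, from the black queen on b5.
Legal moves: Kxb5.
Count: 1.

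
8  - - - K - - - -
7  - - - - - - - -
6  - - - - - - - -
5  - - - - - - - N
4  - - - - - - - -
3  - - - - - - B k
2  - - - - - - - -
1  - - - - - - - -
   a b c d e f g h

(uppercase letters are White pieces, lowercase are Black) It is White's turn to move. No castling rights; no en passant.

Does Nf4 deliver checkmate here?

no

After Nf4: black king on h3; in check: yes, from the white knight on f4.
Black has 2 legal replies: Kg4, Kxg3.
In check but a legal move exists → not checkmate.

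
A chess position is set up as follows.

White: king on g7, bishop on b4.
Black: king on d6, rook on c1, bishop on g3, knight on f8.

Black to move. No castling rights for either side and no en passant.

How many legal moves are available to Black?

Black to move; king on d6.
In check: yes, from the white bishop on b4.
Legal moves: Kd7, Kc7, Ke6, Kc6, Ke5, Kd5, Rc5.
Count: 7.

7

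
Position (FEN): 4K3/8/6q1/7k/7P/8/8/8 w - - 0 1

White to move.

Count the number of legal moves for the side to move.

White to move; king on e8.
In check: yes, from the black queen on g6.
Legal moves: Kf8, Kd8, Ke7, Kd7.
Count: 4.

4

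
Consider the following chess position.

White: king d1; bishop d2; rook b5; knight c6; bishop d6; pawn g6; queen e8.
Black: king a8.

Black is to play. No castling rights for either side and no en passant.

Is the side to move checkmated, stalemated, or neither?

checkmate

Black to move; black king on a8.
In check: yes, from the white queen on e8.
King squares — a7: attacked by Nc6; b7: attacked by Rb5; b8: attacked by Rb5.
Legal moves for Black: none.
In check with no legal moves → checkmate.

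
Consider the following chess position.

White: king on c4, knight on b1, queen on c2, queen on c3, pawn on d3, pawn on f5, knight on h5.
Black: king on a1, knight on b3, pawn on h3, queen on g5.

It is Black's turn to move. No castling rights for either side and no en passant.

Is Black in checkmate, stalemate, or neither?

checkmate

Black to move; black king on a1.
In check: yes, from the white queen on c3.
King squares — b1: attacked by Qc2; a2: attacked by Qc2; b2: attacked by Qc2.
Legal moves for Black: none.
In check with no legal moves → checkmate.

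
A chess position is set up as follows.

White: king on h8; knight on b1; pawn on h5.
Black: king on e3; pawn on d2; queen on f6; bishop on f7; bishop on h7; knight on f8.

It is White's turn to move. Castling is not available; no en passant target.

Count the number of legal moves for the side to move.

0

White to move; king on h8.
In check: yes, from the black queen on f6.
Legal moves: none.
Count: 0.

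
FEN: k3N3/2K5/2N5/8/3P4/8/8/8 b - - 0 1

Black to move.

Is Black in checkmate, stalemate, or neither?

stalemate

Black to move; black king on a8.
In check: no.
King squares — a7: attacked by Nc6; b7: attacked by Kc7; b8: attacked by Nc6.
Legal moves for Black: none.
Not in check and no legal moves → stalemate.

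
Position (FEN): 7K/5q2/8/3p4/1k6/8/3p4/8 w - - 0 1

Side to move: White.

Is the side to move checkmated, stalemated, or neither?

stalemate

White to move; white king on h8.
In check: no.
King squares — g7: attacked by Qf7; h7: attacked by Qf7; g8: attacked by Qf7.
Legal moves for White: none.
Not in check and no legal moves → stalemate.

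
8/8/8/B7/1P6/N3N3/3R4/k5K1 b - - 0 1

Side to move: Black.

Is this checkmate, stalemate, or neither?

stalemate

Black to move; black king on a1.
In check: no.
King squares — b1: attacked by Na3; a2: attacked by Rd2; b2: attacked by Rd2.
Legal moves for Black: none.
Not in check and no legal moves → stalemate.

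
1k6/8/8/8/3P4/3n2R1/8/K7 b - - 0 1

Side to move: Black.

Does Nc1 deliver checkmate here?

no

After Nc1: white king on a1; in check: no.
White is not in check, so this cannot be checkmate.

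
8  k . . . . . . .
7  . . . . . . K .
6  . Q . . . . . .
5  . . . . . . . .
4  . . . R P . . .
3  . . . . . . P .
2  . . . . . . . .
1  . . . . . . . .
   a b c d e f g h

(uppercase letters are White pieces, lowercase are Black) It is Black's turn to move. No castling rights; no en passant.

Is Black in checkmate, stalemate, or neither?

Black to move; black king on a8.
In check: no.
King squares — a7: attacked by Qb6; b7: attacked by Qb6; b8: attacked by Qb6.
Legal moves for Black: none.
Not in check and no legal moves → stalemate.

stalemate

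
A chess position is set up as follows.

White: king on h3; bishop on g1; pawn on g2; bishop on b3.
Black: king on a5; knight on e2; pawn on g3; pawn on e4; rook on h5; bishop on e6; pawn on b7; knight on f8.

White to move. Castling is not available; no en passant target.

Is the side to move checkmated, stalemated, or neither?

checkmate

White to move; white king on h3.
In check: yes, from the black rook on h5 and the black bishop on e6.
King squares — g2: own pawn; h2: attacked by Pg3; g3: attacked by Ne2; g4: attacked by Be6; h4: attacked by Rh5.
Legal moves for White: none.
In check with no legal moves → checkmate.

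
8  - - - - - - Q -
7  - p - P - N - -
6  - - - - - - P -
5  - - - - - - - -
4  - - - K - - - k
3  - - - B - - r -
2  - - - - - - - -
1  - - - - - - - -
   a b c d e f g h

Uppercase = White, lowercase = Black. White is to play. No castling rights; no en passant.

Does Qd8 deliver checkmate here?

After Qd8: black king on h4; in check: yes, from the white queen on d8.
Black has 4 legal replies: Kh5, Kg4, Kh3, Rg5.
In check but a legal move exists → not checkmate.

no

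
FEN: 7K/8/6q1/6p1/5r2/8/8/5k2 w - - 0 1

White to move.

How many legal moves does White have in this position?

0

White to move; king on h8.
In check: no.
Legal moves: none.
Count: 0.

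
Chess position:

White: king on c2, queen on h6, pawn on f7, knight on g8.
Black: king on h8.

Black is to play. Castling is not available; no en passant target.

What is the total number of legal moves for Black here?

0

Black to move; king on h8.
In check: yes, from the white queen on h6.
Legal moves: none.
Count: 0.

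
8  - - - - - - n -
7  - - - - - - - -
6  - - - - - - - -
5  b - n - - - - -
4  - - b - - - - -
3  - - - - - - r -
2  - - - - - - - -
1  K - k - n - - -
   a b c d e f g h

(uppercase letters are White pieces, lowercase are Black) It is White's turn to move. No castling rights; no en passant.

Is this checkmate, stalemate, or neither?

stalemate

White to move; white king on a1.
In check: no.
King squares — b1: attacked by Kc1; a2: attacked by Bc4; b2: attacked by Kc1.
Legal moves for White: none.
Not in check and no legal moves → stalemate.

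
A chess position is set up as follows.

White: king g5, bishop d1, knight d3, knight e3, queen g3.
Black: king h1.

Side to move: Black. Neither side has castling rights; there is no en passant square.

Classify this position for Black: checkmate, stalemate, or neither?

Black to move; black king on h1.
In check: no.
King squares — g1: attacked by Qg3; g2: attacked by Ne3; h2: attacked by Qg3.
Legal moves for Black: none.
Not in check and no legal moves → stalemate.

stalemate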